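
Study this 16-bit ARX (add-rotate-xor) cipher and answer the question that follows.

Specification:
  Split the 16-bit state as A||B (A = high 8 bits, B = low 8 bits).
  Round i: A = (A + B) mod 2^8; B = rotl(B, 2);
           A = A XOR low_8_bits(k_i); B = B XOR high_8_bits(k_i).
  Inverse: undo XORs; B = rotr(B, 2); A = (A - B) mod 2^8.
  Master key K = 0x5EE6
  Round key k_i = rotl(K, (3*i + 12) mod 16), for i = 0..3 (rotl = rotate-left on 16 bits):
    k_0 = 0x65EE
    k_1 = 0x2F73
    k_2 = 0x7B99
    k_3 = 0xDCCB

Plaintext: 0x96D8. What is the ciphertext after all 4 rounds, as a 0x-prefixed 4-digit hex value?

s_0 = plaintext = 0x96D8
s_1 = Round(s_0, k_0) = 0x8006
s_2 = Round(s_1, k_1) = 0xF537
s_3 = Round(s_2, k_2) = 0xB5A7
s_4 = Round(s_3, k_3) = 0x9742

0x9742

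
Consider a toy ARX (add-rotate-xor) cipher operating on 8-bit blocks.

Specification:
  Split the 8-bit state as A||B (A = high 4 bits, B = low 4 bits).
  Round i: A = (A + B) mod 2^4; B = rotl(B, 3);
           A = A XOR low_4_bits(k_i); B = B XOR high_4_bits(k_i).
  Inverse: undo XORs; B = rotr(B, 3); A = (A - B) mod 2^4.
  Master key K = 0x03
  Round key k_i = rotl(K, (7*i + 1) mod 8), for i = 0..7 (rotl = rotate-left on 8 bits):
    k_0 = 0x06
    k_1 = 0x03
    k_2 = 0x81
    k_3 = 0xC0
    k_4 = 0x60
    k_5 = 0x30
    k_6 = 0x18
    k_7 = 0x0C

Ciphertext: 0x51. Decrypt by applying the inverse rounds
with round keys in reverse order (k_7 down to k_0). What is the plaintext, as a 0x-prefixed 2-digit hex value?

s_0 = ciphertext = 0x51
s_1 = InvRound(s_0, k_7) = 0x72
s_2 = InvRound(s_1, k_6) = 0x96
s_3 = InvRound(s_2, k_5) = 0xFA
s_4 = InvRound(s_3, k_4) = 0x69
s_5 = InvRound(s_4, k_3) = 0xCA
s_6 = InvRound(s_5, k_2) = 0x94
s_7 = InvRound(s_6, k_1) = 0x28
s_8 = InvRound(s_7, k_0) = 0x31

0x31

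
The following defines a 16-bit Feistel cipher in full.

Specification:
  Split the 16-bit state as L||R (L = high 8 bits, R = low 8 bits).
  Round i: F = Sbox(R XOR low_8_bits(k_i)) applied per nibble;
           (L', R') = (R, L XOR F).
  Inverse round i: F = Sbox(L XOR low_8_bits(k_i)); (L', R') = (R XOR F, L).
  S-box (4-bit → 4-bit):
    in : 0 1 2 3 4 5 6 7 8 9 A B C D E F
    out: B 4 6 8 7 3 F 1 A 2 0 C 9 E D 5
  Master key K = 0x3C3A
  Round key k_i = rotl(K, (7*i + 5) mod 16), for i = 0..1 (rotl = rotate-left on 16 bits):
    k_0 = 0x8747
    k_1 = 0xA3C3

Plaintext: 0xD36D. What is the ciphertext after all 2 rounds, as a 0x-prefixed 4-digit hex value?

s_0 = plaintext = 0xD36D
s_1 = Round(s_0, k_0) = 0x6DB3
s_2 = Round(s_1, k_1) = 0xB376

0xB376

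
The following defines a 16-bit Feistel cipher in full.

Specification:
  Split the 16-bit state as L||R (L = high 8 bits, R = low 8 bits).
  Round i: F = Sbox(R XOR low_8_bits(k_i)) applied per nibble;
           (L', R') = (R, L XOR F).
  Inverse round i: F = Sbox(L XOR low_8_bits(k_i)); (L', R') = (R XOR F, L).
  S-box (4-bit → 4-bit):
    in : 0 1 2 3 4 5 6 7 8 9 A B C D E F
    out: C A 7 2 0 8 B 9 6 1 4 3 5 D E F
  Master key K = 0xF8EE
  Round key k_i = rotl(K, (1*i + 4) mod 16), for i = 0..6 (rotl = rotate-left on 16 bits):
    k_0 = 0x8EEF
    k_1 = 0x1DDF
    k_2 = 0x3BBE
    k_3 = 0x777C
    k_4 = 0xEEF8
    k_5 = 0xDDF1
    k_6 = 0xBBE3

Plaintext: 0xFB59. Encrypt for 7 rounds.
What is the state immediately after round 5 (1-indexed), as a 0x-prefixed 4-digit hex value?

s_0 = plaintext = 0xFB59
s_1 = Round(s_0, k_0) = 0x59C0
s_2 = Round(s_1, k_1) = 0xC0F6
s_3 = Round(s_2, k_2) = 0xF6C6
s_4 = Round(s_3, k_3) = 0xC6C2
s_5 = Round(s_4, k_4) = 0xC2E2
s_6 = Round(s_5, k_5) = 0xE260
s_7 = Round(s_6, k_6) = 0x6080

0xC2E2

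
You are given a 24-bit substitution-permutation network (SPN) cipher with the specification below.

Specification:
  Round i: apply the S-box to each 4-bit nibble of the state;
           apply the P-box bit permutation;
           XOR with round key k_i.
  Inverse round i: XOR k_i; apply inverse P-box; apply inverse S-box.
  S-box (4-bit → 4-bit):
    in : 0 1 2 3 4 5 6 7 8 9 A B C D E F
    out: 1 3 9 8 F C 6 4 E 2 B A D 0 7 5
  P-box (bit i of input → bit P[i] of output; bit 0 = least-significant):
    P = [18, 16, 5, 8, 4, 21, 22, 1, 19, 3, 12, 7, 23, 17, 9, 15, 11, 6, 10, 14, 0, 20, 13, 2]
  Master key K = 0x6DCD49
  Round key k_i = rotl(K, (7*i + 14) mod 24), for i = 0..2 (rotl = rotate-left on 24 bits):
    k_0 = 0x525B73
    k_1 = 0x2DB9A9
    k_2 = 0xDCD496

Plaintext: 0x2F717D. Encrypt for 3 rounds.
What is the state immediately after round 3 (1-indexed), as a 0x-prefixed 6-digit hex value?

s_0 = plaintext = 0x2F717D
s_1 = Round(s_0, k_0) = 0x1A557E
s_2 = Round(s_1, k_1) = 0x786348
s_3 = Round(s_2, k_2) = 0xBFB364

0xBFB364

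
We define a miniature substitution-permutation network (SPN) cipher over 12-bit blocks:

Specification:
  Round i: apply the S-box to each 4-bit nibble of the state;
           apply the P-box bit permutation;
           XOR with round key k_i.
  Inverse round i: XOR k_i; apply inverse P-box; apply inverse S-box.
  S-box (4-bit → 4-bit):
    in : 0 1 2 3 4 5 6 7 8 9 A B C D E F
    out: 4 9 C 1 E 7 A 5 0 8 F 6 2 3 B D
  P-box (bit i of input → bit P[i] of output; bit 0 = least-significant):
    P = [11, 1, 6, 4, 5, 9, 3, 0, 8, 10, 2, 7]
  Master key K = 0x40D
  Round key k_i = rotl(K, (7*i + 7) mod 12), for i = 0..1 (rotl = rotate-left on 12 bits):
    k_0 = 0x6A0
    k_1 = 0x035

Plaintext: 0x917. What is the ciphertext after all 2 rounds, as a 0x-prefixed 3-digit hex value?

s_0 = plaintext = 0x917
s_1 = Round(s_0, k_0) = 0xE41
s_2 = Round(s_1, k_1) = 0xFAC

0xFAC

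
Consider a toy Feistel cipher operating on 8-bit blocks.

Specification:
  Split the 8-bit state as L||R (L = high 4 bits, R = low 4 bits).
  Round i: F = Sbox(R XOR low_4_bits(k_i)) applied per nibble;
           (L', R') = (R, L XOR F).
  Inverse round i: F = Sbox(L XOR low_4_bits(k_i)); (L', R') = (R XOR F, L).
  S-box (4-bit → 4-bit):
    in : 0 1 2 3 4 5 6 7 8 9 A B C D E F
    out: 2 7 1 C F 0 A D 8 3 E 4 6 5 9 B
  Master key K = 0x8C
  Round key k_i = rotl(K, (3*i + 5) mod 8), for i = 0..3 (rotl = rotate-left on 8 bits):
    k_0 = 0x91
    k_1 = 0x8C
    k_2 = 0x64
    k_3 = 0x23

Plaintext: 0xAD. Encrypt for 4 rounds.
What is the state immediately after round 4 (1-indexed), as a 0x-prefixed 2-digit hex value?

s_0 = plaintext = 0xAD
s_1 = Round(s_0, k_0) = 0xDC
s_2 = Round(s_1, k_1) = 0xCF
s_3 = Round(s_2, k_2) = 0xF8
s_4 = Round(s_3, k_3) = 0x8B

0x8B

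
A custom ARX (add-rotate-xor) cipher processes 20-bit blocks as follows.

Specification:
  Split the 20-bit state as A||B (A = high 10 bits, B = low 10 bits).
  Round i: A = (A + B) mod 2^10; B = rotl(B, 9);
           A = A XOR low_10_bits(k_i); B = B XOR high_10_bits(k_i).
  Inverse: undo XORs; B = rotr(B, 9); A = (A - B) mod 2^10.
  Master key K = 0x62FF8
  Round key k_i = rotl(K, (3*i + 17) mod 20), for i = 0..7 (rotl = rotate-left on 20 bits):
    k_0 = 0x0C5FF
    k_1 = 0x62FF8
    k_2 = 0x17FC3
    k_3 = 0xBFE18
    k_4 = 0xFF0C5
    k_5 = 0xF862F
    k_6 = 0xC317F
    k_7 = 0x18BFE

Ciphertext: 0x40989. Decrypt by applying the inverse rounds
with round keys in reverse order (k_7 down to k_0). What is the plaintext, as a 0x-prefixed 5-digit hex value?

s_0 = ciphertext = 0x40989
s_1 = InvRound(s_0, k_7) = 0xC9BD6
s_2 = InvRound(s_1, k_6) = 0x295B4
s_3 = InvRound(s_2, k_5) = 0x77CAB
s_4 = InvRound(s_3, k_4) = 0x9AEAF
s_5 = InvRound(s_4, k_3) = 0xF4CA0
s_6 = InvRound(s_5, k_2) = 0x849FE
s_7 = InvRound(s_6, k_1) = 0x400EA
s_8 = InvRound(s_7, k_0) = 0xD25B6

0xD25B6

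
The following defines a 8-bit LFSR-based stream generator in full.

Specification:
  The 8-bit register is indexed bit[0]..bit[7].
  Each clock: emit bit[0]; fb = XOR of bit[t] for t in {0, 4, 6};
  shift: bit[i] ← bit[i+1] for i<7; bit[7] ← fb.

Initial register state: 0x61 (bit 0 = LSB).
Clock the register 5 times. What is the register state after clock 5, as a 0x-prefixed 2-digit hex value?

reg_0 = 0x61
clock 1: out=1, reg = 0x30
clock 2: out=0, reg = 0x98
clock 3: out=0, reg = 0xCC
clock 4: out=0, reg = 0xE6
clock 5: out=0, reg = 0xF3

0xF3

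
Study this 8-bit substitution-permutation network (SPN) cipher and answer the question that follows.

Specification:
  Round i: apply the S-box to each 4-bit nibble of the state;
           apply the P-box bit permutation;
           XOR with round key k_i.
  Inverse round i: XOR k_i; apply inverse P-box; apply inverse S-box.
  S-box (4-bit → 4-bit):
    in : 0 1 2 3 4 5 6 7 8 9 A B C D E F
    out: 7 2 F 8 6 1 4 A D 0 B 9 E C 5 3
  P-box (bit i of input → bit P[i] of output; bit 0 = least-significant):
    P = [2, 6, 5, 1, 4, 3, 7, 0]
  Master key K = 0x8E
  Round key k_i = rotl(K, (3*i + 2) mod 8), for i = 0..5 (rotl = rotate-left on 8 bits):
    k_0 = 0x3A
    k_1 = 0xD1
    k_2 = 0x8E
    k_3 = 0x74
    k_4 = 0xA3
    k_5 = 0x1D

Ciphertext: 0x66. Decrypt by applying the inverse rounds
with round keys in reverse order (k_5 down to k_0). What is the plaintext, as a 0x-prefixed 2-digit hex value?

0xC3

s_0 = ciphertext = 0x66
s_1 = InvRound(s_0, k_5) = 0xAC
s_2 = InvRound(s_1, k_4) = 0x7B
s_3 = InvRound(s_2, k_3) = 0x7B
s_4 = InvRound(s_3, k_2) = 0x80
s_5 = InvRound(s_4, k_1) = 0xB1
s_6 = InvRound(s_5, k_0) = 0xC3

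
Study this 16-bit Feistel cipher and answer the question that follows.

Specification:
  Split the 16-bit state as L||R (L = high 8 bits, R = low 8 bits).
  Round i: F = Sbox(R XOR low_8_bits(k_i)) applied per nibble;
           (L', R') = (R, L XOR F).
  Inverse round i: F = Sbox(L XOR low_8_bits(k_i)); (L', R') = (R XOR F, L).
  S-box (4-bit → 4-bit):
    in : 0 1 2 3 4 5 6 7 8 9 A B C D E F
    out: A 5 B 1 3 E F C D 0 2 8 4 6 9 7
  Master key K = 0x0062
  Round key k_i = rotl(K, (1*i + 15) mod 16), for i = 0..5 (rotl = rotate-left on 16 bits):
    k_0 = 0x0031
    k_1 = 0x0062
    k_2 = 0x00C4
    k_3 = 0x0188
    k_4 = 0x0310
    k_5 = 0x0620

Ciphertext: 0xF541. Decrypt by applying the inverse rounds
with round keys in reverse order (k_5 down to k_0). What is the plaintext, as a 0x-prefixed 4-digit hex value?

0x6DB7

s_0 = ciphertext = 0xF541
s_1 = InvRound(s_0, k_5) = 0x2FF5
s_2 = InvRound(s_1, k_4) = 0xE22F
s_3 = InvRound(s_2, k_3) = 0xDDE2
s_4 = InvRound(s_3, k_2) = 0xB2DD
s_5 = InvRound(s_4, k_1) = 0xB7B2
s_6 = InvRound(s_5, k_0) = 0x6DB7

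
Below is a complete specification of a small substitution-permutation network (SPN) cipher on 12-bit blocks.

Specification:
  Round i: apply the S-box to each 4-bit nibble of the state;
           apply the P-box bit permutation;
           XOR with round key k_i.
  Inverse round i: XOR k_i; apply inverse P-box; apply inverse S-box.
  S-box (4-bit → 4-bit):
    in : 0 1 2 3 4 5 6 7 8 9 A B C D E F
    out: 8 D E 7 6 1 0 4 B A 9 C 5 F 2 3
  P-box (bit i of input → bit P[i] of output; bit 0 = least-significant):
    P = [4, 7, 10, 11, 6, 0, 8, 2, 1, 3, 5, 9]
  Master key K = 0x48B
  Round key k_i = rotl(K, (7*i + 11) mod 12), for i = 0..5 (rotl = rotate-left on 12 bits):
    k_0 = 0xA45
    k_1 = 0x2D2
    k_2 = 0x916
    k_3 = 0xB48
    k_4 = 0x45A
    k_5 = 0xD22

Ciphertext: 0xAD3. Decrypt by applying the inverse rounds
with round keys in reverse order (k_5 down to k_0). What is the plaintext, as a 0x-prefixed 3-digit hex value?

s_0 = ciphertext = 0xAD3
s_1 = InvRound(s_0, k_5) = 0xB33
s_2 = InvRound(s_1, k_4) = 0x23B
s_3 = InvRound(s_2, k_3) = 0xC3A
s_4 = InvRound(s_3, k_2) = 0x4B7
s_5 = InvRound(s_4, k_1) = 0xB87
s_6 = InvRound(s_5, k_0) = 0x5CE

0x5CE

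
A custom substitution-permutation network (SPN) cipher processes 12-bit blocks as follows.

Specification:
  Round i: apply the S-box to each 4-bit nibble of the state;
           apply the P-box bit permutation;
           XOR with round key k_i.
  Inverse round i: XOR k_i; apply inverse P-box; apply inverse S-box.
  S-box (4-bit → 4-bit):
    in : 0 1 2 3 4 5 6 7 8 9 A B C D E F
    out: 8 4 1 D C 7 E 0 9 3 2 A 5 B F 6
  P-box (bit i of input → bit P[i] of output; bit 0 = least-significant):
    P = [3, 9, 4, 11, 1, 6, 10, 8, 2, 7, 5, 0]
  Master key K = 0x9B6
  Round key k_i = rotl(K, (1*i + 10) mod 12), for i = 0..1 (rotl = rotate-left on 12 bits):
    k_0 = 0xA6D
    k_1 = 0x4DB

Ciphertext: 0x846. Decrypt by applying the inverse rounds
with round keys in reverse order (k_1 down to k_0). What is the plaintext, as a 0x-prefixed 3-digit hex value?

0xCE5

s_0 = ciphertext = 0x846
s_1 = InvRound(s_0, k_1) = 0xD13
s_2 = InvRound(s_1, k_0) = 0xCE5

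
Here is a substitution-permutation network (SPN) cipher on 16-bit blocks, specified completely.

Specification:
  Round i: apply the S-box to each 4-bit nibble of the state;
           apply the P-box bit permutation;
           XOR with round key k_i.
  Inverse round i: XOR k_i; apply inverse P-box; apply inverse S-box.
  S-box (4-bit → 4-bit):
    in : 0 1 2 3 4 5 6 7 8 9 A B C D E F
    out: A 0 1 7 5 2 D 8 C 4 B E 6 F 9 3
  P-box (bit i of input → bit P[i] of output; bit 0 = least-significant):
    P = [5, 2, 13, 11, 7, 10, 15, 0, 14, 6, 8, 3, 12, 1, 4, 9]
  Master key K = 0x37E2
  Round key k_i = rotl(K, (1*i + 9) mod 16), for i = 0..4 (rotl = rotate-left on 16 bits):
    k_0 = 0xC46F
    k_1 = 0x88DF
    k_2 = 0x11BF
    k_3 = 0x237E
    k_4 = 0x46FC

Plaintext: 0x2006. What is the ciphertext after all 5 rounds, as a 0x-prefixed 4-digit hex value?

0xCBA0

s_0 = plaintext = 0x2006
s_1 = Round(s_0, k_0) = 0xF806
s_2 = Round(s_1, k_1) = 0xB5F4
s_3 = Round(s_2, k_2) = 0x374D
s_4 = Round(s_3, k_3) = 0x9BC0
s_5 = Round(s_4, k_4) = 0xCBA0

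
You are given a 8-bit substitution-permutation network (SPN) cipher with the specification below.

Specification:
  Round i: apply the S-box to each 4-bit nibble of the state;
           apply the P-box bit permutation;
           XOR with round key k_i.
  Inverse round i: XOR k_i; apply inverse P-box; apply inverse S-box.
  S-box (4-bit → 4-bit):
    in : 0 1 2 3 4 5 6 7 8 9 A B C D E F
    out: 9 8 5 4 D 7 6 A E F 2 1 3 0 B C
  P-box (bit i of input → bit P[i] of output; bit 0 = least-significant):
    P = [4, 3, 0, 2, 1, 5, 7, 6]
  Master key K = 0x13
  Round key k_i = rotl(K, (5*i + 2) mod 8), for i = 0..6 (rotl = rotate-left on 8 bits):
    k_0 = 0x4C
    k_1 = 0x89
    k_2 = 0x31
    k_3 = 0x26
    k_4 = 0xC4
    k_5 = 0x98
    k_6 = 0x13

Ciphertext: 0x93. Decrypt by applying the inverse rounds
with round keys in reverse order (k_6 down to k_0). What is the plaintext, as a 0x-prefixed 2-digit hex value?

0xE8

s_0 = ciphertext = 0x93
s_1 = InvRound(s_0, k_6) = 0x3D
s_2 = InvRound(s_1, k_5) = 0x6F
s_3 = InvRound(s_2, k_4) = 0x56
s_4 = InvRound(s_3, k_3) = 0x7B
s_5 = InvRound(s_4, k_2) = 0x0A
s_6 = InvRound(s_5, k_1) = 0x23
s_7 = InvRound(s_6, k_0) = 0xE8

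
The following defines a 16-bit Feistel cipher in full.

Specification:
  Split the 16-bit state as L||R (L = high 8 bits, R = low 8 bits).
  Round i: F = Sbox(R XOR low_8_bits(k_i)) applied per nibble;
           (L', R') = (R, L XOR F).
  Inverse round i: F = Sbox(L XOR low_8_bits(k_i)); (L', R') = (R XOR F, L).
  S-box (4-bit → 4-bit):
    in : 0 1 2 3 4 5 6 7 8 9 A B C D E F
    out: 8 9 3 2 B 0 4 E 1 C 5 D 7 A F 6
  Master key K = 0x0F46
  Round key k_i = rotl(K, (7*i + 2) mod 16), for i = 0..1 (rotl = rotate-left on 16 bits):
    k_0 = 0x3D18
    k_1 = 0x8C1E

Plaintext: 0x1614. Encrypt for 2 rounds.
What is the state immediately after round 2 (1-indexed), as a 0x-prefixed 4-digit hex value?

0x9102

s_0 = plaintext = 0x1614
s_1 = Round(s_0, k_0) = 0x1491
s_2 = Round(s_1, k_1) = 0x9102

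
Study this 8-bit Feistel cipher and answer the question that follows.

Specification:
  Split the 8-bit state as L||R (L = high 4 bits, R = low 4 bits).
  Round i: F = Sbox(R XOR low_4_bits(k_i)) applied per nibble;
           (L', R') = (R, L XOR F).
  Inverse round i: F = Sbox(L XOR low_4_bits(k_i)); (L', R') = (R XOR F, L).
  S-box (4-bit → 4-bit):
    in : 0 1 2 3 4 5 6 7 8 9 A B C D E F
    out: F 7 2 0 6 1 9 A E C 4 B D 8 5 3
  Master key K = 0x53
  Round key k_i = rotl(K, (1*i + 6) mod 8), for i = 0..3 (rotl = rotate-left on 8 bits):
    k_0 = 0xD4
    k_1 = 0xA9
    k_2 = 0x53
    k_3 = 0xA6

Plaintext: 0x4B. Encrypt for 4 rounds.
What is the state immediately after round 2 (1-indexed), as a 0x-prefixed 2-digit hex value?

s_0 = plaintext = 0x4B
s_1 = Round(s_0, k_0) = 0xB7
s_2 = Round(s_1, k_1) = 0x7E
s_3 = Round(s_2, k_2) = 0xEF
s_4 = Round(s_3, k_3) = 0xF2

0x7E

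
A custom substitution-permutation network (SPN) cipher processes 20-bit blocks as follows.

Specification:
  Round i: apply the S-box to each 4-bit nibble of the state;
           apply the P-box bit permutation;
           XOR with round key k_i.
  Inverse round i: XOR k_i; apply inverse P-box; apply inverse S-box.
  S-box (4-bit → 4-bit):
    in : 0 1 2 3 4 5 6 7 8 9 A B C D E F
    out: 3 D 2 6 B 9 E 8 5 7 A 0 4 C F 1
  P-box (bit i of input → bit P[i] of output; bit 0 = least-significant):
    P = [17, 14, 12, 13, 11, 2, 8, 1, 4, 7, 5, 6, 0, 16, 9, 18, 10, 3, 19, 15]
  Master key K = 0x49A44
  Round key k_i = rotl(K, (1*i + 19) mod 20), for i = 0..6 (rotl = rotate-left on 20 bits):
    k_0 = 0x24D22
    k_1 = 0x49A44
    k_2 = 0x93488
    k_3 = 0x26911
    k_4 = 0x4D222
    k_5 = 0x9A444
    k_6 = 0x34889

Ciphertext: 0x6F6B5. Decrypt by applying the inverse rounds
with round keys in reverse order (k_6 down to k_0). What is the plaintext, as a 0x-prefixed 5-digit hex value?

s_0 = ciphertext = 0x6F6B5
s_1 = InvRound(s_0, k_6) = 0x4680D
s_2 = InvRound(s_1, k_5) = 0xE47F2
s_3 = InvRound(s_2, k_4) = 0x1B4C8
s_4 = InvRound(s_3, k_3) = 0x40489
s_5 = InvRound(s_4, k_2) = 0xC4BBD
s_6 = InvRound(s_5, k_1) = 0x6FEC3
s_7 = InvRound(s_6, k_0) = 0x716CD

0x716CD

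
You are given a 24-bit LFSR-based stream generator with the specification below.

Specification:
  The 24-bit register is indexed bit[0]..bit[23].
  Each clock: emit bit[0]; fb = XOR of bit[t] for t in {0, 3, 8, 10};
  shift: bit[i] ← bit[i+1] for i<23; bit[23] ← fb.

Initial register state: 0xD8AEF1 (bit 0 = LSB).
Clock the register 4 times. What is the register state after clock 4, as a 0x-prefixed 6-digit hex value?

reg_0 = 0xD8AEF1
clock 1: out=1, reg = 0x6C5778
clock 2: out=0, reg = 0xB62BBC
clock 3: out=0, reg = 0x5B15DE
clock 4: out=0, reg = 0xAD8AEF

0xAD8AEF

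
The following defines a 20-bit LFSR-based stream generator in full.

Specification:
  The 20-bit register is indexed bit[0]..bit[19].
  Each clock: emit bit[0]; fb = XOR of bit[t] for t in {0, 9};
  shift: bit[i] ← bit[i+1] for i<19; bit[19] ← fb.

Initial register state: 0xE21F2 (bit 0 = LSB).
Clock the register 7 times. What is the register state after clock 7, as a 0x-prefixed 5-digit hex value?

0xC5C43

reg_0 = 0xE21F2
clock 1: out=0, reg = 0x710F9
clock 2: out=1, reg = 0xB887C
clock 3: out=0, reg = 0x5C43E
clock 4: out=0, reg = 0x2E21F
clock 5: out=1, reg = 0x1710F
clock 6: out=1, reg = 0x8B887
clock 7: out=1, reg = 0xC5C43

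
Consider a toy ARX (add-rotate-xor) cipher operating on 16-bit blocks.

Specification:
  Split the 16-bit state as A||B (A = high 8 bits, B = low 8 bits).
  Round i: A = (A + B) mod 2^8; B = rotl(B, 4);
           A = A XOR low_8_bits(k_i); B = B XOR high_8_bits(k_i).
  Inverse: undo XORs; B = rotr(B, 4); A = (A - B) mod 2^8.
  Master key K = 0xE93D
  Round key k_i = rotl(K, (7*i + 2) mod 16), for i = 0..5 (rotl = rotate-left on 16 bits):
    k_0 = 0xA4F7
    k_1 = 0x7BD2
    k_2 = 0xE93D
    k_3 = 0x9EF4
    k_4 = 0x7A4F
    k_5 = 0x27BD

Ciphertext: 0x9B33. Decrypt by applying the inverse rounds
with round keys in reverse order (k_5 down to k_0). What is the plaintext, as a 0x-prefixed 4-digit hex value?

s_0 = ciphertext = 0x9B33
s_1 = InvRound(s_0, k_5) = 0xE541
s_2 = InvRound(s_1, k_4) = 0xF7B3
s_3 = InvRound(s_2, k_3) = 0x31D2
s_4 = InvRound(s_3, k_2) = 0x59B3
s_5 = InvRound(s_4, k_1) = 0xFF8C
s_6 = InvRound(s_5, k_0) = 0x8682

0x8682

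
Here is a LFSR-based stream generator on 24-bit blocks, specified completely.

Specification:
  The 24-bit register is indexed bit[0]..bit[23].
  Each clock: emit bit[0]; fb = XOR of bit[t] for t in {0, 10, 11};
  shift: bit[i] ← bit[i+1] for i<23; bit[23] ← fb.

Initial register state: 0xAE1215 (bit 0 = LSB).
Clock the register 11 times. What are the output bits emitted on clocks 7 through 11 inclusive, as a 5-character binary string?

00010

reg_0 = 0xAE1215
clock 1: out=1, reg = 0xD7090A
clock 2: out=0, reg = 0xEB8485
clock 3: out=1, reg = 0x75C242
clock 4: out=0, reg = 0x3AE121
clock 5: out=1, reg = 0x9D7090
clock 6: out=0, reg = 0x4EB848
clock 7: out=0, reg = 0xA75C24
clock 8: out=0, reg = 0x53AE12
clock 9: out=0, reg = 0x29D709
clock 10: out=1, reg = 0x14EB84
clock 11: out=0, reg = 0x8A75C2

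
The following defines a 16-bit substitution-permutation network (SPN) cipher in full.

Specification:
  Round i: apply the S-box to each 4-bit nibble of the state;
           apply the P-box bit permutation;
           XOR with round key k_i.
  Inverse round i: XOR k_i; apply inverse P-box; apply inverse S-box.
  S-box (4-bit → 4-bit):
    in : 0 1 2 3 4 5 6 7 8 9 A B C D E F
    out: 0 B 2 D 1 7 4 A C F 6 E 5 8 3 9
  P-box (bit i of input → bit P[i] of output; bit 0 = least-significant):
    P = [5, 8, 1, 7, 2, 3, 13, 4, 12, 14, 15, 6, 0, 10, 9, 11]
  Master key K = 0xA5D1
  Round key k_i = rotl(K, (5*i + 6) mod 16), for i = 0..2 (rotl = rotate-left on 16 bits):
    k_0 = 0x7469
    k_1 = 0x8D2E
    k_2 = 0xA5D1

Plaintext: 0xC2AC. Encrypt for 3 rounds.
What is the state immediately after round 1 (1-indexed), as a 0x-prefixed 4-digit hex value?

0x1642

s_0 = plaintext = 0xC2AC
s_1 = Round(s_0, k_0) = 0x1642
s_2 = Round(s_1, k_1) = 0x002B
s_3 = Round(s_2, k_2) = 0xA45B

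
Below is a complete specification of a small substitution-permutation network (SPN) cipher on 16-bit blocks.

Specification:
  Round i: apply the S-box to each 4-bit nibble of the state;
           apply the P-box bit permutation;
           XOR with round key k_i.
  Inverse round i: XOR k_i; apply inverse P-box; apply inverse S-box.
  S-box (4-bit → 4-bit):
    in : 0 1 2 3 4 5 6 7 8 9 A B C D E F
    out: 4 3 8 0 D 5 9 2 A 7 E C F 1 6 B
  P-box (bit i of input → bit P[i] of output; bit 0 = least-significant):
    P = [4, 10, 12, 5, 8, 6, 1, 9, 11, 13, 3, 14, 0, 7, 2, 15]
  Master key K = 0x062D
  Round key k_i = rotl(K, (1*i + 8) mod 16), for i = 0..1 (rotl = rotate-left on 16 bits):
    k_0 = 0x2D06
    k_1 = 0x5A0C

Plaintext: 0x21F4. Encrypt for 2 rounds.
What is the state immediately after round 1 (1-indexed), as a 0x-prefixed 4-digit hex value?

0x9676

s_0 = plaintext = 0x21F4
s_1 = Round(s_0, k_0) = 0x9676
s_2 = Round(s_1, k_1) = 0x12F9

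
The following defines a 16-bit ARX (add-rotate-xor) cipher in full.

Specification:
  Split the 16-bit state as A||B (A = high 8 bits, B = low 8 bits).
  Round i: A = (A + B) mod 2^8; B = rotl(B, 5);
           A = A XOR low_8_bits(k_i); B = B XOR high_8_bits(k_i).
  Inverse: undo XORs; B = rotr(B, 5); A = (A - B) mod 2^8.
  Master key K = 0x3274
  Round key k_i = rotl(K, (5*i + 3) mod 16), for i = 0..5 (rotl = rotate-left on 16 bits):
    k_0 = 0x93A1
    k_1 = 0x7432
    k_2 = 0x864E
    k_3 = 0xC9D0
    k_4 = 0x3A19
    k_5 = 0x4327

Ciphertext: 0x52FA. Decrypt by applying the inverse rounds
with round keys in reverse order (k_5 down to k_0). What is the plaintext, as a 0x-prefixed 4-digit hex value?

s_0 = ciphertext = 0x52FA
s_1 = InvRound(s_0, k_5) = 0xA8CD
s_2 = InvRound(s_1, k_4) = 0xF2BF
s_3 = InvRound(s_2, k_3) = 0x6FB3
s_4 = InvRound(s_3, k_2) = 0x78A9
s_5 = InvRound(s_4, k_1) = 0x5CEE
s_6 = InvRound(s_5, k_0) = 0x12EB

0x12EB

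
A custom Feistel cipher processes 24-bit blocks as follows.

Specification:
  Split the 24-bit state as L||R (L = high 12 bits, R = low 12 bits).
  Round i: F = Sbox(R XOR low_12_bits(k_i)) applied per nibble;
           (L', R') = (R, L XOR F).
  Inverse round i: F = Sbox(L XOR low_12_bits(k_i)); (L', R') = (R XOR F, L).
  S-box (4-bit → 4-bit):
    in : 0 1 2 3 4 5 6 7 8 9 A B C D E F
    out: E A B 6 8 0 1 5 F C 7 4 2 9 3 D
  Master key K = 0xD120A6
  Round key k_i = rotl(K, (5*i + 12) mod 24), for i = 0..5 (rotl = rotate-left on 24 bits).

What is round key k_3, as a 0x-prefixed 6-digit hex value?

K = 0xD120A6
k_0 = rotl(K, (5*0+12) mod 24) = rotl(K, 12) = 0x0A6D12
k_1 = rotl(K, (5*1+12) mod 24) = rotl(K, 17) = 0x4DA241
k_2 = rotl(K, (5*2+12) mod 24) = rotl(K, 22) = 0xB44829
k_3 = rotl(K, (5*3+12) mod 24) = rotl(K, 3) = 0x890536

0x890536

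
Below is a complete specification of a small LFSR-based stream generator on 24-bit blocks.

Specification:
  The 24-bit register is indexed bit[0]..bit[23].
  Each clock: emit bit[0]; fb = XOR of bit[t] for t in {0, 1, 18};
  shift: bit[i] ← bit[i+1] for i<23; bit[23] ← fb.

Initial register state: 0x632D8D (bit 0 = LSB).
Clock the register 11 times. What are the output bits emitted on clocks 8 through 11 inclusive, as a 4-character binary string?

reg_0 = 0x632D8D
clock 1: out=1, reg = 0xB196C6
clock 2: out=0, reg = 0xD8CB63
clock 3: out=1, reg = 0x6C65B1
clock 4: out=1, reg = 0x3632D8
clock 5: out=0, reg = 0x9B196C
clock 6: out=0, reg = 0x4D8CB6
clock 7: out=0, reg = 0x26C65B
clock 8: out=1, reg = 0x93632D
clock 9: out=1, reg = 0xC9B196
clock 10: out=0, reg = 0xE4D8CB
clock 11: out=1, reg = 0xF26C65

1101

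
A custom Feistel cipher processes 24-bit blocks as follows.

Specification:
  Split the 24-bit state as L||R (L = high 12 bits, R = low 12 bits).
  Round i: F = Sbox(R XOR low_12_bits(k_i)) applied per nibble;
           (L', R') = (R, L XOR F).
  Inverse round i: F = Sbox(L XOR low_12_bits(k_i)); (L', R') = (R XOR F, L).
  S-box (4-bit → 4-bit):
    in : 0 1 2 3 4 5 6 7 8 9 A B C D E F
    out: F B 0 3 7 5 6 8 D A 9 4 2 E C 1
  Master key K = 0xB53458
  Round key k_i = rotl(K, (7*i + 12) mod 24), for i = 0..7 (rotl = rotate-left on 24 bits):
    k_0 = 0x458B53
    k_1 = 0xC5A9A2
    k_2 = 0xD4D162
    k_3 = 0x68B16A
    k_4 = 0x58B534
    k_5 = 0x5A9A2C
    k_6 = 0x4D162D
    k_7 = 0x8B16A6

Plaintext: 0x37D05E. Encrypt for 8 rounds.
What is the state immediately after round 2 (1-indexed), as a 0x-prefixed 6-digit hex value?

0x783C55

s_0 = plaintext = 0x37D05E
s_1 = Round(s_0, k_0) = 0x05E783
s_2 = Round(s_1, k_1) = 0x783C55
s_3 = Round(s_2, k_2) = 0xC559BB
s_4 = Round(s_3, k_3) = 0x9BB1BE
s_5 = Round(s_4, k_4) = 0x1BEE62
s_6 = Round(s_5, k_5) = 0xE626C2
s_7 = Round(s_6, k_6) = 0x6C21A3
s_8 = Round(s_7, k_7) = 0x1A3E37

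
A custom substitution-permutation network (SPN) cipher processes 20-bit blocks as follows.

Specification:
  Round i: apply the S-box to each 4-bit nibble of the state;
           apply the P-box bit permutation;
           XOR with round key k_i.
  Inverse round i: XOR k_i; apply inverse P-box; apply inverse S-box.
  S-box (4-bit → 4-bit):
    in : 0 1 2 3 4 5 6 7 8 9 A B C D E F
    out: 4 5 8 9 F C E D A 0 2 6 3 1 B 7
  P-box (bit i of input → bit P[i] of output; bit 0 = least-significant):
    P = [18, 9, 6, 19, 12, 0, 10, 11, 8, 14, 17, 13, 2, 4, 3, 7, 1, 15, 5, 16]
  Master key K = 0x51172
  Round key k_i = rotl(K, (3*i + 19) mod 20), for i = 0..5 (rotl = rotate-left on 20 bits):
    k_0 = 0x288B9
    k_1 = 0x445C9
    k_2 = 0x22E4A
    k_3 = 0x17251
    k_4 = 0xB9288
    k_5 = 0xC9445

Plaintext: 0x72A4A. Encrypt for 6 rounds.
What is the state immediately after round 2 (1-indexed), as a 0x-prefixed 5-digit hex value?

s_0 = plaintext = 0x72A4A
s_1 = Round(s_0, k_0) = 0x3D61A
s_2 = Round(s_1, k_1) = 0x733CF
s_3 = Round(s_2, k_2) = 0x71DAD
s_4 = Round(s_3, k_3) = 0x4737E
s_5 = Round(s_4, k_4) = 0x62D26
s_6 = Round(s_5, k_5) = 0x51FA5

0x733CF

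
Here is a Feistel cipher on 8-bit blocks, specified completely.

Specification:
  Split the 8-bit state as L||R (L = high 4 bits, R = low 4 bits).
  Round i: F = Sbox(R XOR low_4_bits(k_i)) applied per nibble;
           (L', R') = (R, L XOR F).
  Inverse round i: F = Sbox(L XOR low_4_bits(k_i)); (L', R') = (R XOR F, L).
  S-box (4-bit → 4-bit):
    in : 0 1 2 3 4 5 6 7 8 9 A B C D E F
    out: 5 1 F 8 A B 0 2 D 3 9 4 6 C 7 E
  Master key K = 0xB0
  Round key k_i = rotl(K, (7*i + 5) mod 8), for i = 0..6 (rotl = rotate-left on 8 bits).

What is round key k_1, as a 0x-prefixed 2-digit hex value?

K = 0xB0
k_0 = rotl(K, (7*0+5) mod 8) = rotl(K, 5) = 0x16
k_1 = rotl(K, (7*1+5) mod 8) = rotl(K, 4) = 0x0B

0x0B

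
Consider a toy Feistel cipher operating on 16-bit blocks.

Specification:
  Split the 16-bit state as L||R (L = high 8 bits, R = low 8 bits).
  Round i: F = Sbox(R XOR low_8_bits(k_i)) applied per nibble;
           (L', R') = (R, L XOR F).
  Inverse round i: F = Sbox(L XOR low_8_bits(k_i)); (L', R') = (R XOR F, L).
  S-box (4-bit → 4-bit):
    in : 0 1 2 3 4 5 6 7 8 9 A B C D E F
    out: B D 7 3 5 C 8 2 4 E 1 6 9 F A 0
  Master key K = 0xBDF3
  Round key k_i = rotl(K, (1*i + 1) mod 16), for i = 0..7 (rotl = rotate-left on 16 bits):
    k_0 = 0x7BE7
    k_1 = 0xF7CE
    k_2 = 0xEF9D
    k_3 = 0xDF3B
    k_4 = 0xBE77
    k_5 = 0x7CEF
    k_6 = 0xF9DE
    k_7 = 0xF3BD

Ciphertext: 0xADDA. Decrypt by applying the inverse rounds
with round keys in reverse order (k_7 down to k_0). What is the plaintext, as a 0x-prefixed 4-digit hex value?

s_0 = ciphertext = 0xADDA
s_1 = InvRound(s_0, k_7) = 0x01AD
s_2 = InvRound(s_1, k_6) = 0x5D01
s_3 = InvRound(s_2, k_5) = 0x665D
s_4 = InvRound(s_3, k_4) = 0x8066
s_5 = InvRound(s_4, k_3) = 0x0080
s_6 = InvRound(s_5, k_2) = 0x6F00
s_7 = InvRound(s_6, k_1) = 0x1D6F
s_8 = InvRound(s_7, k_0) = 0x6E1D

0x6E1D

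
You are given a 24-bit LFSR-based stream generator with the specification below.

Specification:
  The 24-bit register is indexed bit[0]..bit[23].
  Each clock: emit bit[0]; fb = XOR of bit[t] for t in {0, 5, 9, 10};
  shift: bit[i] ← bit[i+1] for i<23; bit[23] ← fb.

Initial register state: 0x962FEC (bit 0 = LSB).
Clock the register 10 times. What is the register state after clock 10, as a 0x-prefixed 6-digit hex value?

reg_0 = 0x962FEC
clock 1: out=0, reg = 0xCB17F6
clock 2: out=0, reg = 0xE58BFB
clock 3: out=1, reg = 0xF2C5FD
clock 4: out=1, reg = 0xF962FE
clock 5: out=0, reg = 0x7CB17F
clock 6: out=1, reg = 0x3E58BF
clock 7: out=1, reg = 0x1F2C5F
clock 8: out=1, reg = 0x0F962F
clock 9: out=1, reg = 0x07CB17
clock 10: out=1, reg = 0x03E58B

0x03E58B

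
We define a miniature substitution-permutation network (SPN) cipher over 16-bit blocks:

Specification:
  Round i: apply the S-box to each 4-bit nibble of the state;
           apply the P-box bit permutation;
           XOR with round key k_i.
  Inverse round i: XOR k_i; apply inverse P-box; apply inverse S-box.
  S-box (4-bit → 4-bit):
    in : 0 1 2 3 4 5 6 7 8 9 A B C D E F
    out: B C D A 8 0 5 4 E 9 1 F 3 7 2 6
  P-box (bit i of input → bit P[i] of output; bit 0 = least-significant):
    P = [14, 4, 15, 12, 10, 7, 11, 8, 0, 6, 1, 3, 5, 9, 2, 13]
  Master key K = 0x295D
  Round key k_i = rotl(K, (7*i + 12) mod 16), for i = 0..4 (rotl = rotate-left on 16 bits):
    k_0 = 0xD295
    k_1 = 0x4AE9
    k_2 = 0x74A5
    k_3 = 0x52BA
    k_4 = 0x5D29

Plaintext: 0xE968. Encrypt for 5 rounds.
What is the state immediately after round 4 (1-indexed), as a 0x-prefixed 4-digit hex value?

0x009A

s_0 = plaintext = 0xE968
s_1 = Round(s_0, k_0) = 0x4C8C
s_2 = Round(s_1, k_1) = 0x2338
s_3 = Round(s_2, k_2) = 0xC559
s_4 = Round(s_3, k_3) = 0x009A
s_5 = Round(s_4, k_4) = 0x3A40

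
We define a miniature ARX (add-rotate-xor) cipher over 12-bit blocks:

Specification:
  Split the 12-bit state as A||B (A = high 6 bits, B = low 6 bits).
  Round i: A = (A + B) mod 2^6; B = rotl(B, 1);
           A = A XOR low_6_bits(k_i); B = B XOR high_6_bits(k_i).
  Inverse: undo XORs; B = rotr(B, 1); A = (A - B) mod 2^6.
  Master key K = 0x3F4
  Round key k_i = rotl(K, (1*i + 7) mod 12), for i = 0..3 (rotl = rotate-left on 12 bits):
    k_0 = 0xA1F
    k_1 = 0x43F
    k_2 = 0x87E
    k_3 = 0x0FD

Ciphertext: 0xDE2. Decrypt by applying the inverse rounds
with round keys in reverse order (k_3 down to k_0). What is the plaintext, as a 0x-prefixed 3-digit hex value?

0x79A

s_0 = ciphertext = 0xDE2
s_1 = InvRound(s_0, k_3) = 0x6B0
s_2 = InvRound(s_1, k_2) = 0xF28
s_3 = InvRound(s_2, k_1) = 0x9DC
s_4 = InvRound(s_3, k_0) = 0x79A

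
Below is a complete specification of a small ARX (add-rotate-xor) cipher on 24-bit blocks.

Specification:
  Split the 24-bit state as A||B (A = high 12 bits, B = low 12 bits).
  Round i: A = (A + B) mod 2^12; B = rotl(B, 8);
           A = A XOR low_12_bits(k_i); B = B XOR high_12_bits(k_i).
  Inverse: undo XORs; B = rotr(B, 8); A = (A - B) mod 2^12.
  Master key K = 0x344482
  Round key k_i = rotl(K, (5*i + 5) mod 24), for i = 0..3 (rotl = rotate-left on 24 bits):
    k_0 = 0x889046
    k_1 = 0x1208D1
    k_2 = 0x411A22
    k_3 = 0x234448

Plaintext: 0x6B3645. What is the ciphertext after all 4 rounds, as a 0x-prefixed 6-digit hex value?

0x470C99

s_0 = plaintext = 0x6B3645
s_1 = Round(s_0, k_0) = 0xCBEDED
s_2 = Round(s_1, k_1) = 0x27ACFE
s_3 = Round(s_2, k_2) = 0x55AADE
s_4 = Round(s_3, k_3) = 0x470C99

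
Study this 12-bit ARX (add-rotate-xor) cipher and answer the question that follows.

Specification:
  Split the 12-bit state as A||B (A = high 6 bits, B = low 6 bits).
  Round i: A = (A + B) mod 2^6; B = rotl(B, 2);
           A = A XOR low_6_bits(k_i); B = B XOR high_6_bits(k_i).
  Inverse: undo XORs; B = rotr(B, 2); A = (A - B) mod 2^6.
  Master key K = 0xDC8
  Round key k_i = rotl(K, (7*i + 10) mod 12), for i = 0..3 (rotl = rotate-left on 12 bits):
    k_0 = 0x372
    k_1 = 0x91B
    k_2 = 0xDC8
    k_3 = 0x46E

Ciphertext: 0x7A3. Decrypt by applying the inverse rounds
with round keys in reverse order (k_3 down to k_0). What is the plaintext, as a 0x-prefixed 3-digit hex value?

0x05A

s_0 = ciphertext = 0x7A3
s_1 = InvRound(s_0, k_3) = 0x12C
s_2 = InvRound(s_1, k_2) = 0x5B6
s_3 = InvRound(s_2, k_1) = 0xA64
s_4 = InvRound(s_3, k_0) = 0x05A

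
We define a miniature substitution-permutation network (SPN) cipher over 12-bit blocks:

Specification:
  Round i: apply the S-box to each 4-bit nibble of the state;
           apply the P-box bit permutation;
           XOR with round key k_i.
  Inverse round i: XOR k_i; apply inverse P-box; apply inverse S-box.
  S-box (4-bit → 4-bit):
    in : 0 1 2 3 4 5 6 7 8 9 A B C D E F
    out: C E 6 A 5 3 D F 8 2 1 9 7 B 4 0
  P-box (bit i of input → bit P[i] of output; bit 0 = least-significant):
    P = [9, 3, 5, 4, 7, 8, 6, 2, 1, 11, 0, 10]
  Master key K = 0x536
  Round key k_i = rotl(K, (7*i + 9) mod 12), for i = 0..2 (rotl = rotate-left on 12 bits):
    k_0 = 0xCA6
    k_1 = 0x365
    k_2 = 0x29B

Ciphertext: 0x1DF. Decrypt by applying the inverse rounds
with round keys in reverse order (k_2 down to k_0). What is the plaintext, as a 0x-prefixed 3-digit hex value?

s_0 = ciphertext = 0x1DF
s_1 = InvRound(s_0, k_2) = 0xF1A
s_2 = InvRound(s_1, k_1) = 0x701
s_3 = InvRound(s_2, k_0) = 0xCD4

0xCD4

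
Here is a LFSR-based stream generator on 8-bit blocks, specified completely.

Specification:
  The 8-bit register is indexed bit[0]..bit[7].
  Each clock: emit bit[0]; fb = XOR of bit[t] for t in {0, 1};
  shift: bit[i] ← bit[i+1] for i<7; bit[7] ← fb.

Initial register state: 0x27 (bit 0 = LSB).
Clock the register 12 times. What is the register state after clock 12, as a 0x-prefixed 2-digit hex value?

0xE3

reg_0 = 0x27
clock 1: out=1, reg = 0x13
clock 2: out=1, reg = 0x09
clock 3: out=1, reg = 0x84
clock 4: out=0, reg = 0x42
clock 5: out=0, reg = 0xA1
clock 6: out=1, reg = 0xD0
clock 7: out=0, reg = 0x68
clock 8: out=0, reg = 0x34
clock 9: out=0, reg = 0x1A
clock 10: out=0, reg = 0x8D
clock 11: out=1, reg = 0xC6
clock 12: out=0, reg = 0xE3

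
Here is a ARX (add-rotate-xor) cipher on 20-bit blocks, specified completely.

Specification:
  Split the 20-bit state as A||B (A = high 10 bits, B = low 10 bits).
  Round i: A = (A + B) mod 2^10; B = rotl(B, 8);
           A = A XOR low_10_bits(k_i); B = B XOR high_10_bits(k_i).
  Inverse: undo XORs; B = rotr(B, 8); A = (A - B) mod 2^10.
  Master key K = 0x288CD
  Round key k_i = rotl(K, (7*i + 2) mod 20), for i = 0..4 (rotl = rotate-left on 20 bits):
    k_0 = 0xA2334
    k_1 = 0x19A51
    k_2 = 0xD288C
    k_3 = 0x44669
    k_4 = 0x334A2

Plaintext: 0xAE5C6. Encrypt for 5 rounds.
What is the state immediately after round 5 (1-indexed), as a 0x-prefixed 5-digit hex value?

0xB22B8

s_0 = plaintext = 0xAE5C6
s_1 = Round(s_0, k_0) = 0xD2CF9
s_2 = Round(s_1, k_1) = 0x85558
s_3 = Round(s_2, k_2) = 0xF871C
s_4 = Round(s_3, k_3) = 0x251D6
s_5 = Round(s_4, k_4) = 0xB22B8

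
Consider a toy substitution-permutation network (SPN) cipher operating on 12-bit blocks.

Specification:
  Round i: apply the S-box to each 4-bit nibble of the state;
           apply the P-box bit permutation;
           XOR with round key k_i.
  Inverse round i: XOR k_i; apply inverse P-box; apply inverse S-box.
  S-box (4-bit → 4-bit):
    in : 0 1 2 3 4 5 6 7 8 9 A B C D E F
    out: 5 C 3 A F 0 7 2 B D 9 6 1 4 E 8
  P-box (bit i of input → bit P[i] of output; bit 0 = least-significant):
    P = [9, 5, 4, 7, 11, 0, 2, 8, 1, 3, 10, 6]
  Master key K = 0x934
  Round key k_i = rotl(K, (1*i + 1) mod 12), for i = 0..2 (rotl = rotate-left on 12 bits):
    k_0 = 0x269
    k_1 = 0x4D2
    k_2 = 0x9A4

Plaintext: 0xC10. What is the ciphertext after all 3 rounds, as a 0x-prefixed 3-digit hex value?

0xC02

s_0 = plaintext = 0xC10
s_1 = Round(s_0, k_0) = 0x17F
s_2 = Round(s_1, k_1) = 0x013
s_3 = Round(s_2, k_2) = 0xC02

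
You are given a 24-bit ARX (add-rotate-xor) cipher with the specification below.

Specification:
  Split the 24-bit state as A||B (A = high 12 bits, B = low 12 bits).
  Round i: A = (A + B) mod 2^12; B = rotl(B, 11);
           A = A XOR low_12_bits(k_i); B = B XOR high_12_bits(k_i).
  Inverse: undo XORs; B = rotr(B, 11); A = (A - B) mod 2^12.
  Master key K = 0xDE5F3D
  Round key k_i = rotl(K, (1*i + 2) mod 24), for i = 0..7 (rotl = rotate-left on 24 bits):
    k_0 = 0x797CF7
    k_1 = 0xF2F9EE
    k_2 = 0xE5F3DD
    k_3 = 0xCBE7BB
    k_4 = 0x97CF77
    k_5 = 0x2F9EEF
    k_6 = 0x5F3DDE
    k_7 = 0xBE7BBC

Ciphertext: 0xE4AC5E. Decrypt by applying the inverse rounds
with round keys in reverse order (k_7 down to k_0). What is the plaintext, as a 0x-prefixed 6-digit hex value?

0x804B8F

s_0 = ciphertext = 0xE4AC5E
s_1 = InvRound(s_0, k_7) = 0x684F72
s_2 = InvRound(s_1, k_6) = 0x657503
s_3 = InvRound(s_2, k_5) = 0x8C4FF4
s_4 = InvRound(s_3, k_4) = 0xAA3D10
s_5 = InvRound(s_4, k_3) = 0x9BC35C
s_6 = InvRound(s_5, k_2) = 0x05AA07
s_7 = InvRound(s_6, k_1) = 0xF64A50
s_8 = InvRound(s_7, k_0) = 0x804B8F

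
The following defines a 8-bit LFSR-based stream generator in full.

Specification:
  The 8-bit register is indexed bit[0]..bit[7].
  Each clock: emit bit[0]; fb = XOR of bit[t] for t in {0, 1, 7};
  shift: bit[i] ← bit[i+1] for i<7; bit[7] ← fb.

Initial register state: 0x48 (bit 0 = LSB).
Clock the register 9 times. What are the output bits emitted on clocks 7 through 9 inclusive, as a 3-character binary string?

reg_0 = 0x48
clock 1: out=0, reg = 0x24
clock 2: out=0, reg = 0x12
clock 3: out=0, reg = 0x89
clock 4: out=1, reg = 0x44
clock 5: out=0, reg = 0x22
clock 6: out=0, reg = 0x91
clock 7: out=1, reg = 0x48
clock 8: out=0, reg = 0x24
clock 9: out=0, reg = 0x12

100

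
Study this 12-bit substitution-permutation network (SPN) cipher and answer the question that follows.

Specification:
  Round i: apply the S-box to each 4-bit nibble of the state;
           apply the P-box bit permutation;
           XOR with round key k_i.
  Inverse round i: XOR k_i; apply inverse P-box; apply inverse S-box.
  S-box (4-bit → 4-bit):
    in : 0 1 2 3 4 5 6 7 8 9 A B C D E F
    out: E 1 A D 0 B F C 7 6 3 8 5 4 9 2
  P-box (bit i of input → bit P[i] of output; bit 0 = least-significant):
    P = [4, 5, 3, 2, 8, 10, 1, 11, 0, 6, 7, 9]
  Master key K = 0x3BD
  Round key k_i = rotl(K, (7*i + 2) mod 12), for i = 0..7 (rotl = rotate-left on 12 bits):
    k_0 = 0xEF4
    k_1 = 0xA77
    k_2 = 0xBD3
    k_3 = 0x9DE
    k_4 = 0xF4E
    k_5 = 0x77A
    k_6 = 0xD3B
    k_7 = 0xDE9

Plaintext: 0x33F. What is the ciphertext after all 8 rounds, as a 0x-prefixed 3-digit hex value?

0x215

s_0 = plaintext = 0x33F
s_1 = Round(s_0, k_0) = 0x557
s_2 = Round(s_1, k_1) = 0x53A
s_3 = Round(s_2, k_2) = 0x0A0
s_4 = Round(s_3, k_3) = 0xE32
s_5 = Round(s_4, k_4) = 0x469
s_6 = Round(s_5, k_5) = 0xA50
s_7 = Round(s_6, k_6) = 0x056
s_8 = Round(s_7, k_7) = 0x215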